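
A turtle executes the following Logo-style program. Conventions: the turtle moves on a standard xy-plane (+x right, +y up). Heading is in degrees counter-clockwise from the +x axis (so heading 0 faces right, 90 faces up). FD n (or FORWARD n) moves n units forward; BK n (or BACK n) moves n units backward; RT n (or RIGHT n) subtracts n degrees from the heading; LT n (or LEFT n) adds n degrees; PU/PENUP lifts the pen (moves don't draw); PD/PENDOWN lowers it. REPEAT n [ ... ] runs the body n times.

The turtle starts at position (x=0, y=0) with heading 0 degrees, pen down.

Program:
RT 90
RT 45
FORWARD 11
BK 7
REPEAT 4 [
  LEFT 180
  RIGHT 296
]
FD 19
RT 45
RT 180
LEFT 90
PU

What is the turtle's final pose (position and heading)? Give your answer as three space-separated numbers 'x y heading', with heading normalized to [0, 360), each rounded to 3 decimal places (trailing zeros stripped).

Answer: -12.614 13.458 346

Derivation:
Executing turtle program step by step:
Start: pos=(0,0), heading=0, pen down
RT 90: heading 0 -> 270
RT 45: heading 270 -> 225
FD 11: (0,0) -> (-7.778,-7.778) [heading=225, draw]
BK 7: (-7.778,-7.778) -> (-2.828,-2.828) [heading=225, draw]
REPEAT 4 [
  -- iteration 1/4 --
  LT 180: heading 225 -> 45
  RT 296: heading 45 -> 109
  -- iteration 2/4 --
  LT 180: heading 109 -> 289
  RT 296: heading 289 -> 353
  -- iteration 3/4 --
  LT 180: heading 353 -> 173
  RT 296: heading 173 -> 237
  -- iteration 4/4 --
  LT 180: heading 237 -> 57
  RT 296: heading 57 -> 121
]
FD 19: (-2.828,-2.828) -> (-12.614,13.458) [heading=121, draw]
RT 45: heading 121 -> 76
RT 180: heading 76 -> 256
LT 90: heading 256 -> 346
PU: pen up
Final: pos=(-12.614,13.458), heading=346, 3 segment(s) drawn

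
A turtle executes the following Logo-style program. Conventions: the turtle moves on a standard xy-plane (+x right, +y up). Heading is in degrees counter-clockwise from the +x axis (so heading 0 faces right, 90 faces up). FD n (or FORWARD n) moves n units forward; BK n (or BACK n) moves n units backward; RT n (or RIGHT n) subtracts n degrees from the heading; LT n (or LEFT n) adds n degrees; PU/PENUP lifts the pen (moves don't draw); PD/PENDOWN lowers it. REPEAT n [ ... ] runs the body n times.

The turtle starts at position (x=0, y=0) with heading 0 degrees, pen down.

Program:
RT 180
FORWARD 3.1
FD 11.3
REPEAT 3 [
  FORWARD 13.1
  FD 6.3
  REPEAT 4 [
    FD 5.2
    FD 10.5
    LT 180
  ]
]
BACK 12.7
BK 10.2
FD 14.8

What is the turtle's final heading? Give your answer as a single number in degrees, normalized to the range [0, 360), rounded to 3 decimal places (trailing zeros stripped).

Executing turtle program step by step:
Start: pos=(0,0), heading=0, pen down
RT 180: heading 0 -> 180
FD 3.1: (0,0) -> (-3.1,0) [heading=180, draw]
FD 11.3: (-3.1,0) -> (-14.4,0) [heading=180, draw]
REPEAT 3 [
  -- iteration 1/3 --
  FD 13.1: (-14.4,0) -> (-27.5,0) [heading=180, draw]
  FD 6.3: (-27.5,0) -> (-33.8,0) [heading=180, draw]
  REPEAT 4 [
    -- iteration 1/4 --
    FD 5.2: (-33.8,0) -> (-39,0) [heading=180, draw]
    FD 10.5: (-39,0) -> (-49.5,0) [heading=180, draw]
    LT 180: heading 180 -> 0
    -- iteration 2/4 --
    FD 5.2: (-49.5,0) -> (-44.3,0) [heading=0, draw]
    FD 10.5: (-44.3,0) -> (-33.8,0) [heading=0, draw]
    LT 180: heading 0 -> 180
    -- iteration 3/4 --
    FD 5.2: (-33.8,0) -> (-39,0) [heading=180, draw]
    FD 10.5: (-39,0) -> (-49.5,0) [heading=180, draw]
    LT 180: heading 180 -> 0
    -- iteration 4/4 --
    FD 5.2: (-49.5,0) -> (-44.3,0) [heading=0, draw]
    FD 10.5: (-44.3,0) -> (-33.8,0) [heading=0, draw]
    LT 180: heading 0 -> 180
  ]
  -- iteration 2/3 --
  FD 13.1: (-33.8,0) -> (-46.9,0) [heading=180, draw]
  FD 6.3: (-46.9,0) -> (-53.2,0) [heading=180, draw]
  REPEAT 4 [
    -- iteration 1/4 --
    FD 5.2: (-53.2,0) -> (-58.4,0) [heading=180, draw]
    FD 10.5: (-58.4,0) -> (-68.9,0) [heading=180, draw]
    LT 180: heading 180 -> 0
    -- iteration 2/4 --
    FD 5.2: (-68.9,0) -> (-63.7,0) [heading=0, draw]
    FD 10.5: (-63.7,0) -> (-53.2,0) [heading=0, draw]
    LT 180: heading 0 -> 180
    -- iteration 3/4 --
    FD 5.2: (-53.2,0) -> (-58.4,0) [heading=180, draw]
    FD 10.5: (-58.4,0) -> (-68.9,0) [heading=180, draw]
    LT 180: heading 180 -> 0
    -- iteration 4/4 --
    FD 5.2: (-68.9,0) -> (-63.7,0) [heading=0, draw]
    FD 10.5: (-63.7,0) -> (-53.2,0) [heading=0, draw]
    LT 180: heading 0 -> 180
  ]
  -- iteration 3/3 --
  FD 13.1: (-53.2,0) -> (-66.3,0) [heading=180, draw]
  FD 6.3: (-66.3,0) -> (-72.6,0) [heading=180, draw]
  REPEAT 4 [
    -- iteration 1/4 --
    FD 5.2: (-72.6,0) -> (-77.8,0) [heading=180, draw]
    FD 10.5: (-77.8,0) -> (-88.3,0) [heading=180, draw]
    LT 180: heading 180 -> 0
    -- iteration 2/4 --
    FD 5.2: (-88.3,0) -> (-83.1,0) [heading=0, draw]
    FD 10.5: (-83.1,0) -> (-72.6,0) [heading=0, draw]
    LT 180: heading 0 -> 180
    -- iteration 3/4 --
    FD 5.2: (-72.6,0) -> (-77.8,0) [heading=180, draw]
    FD 10.5: (-77.8,0) -> (-88.3,0) [heading=180, draw]
    LT 180: heading 180 -> 0
    -- iteration 4/4 --
    FD 5.2: (-88.3,0) -> (-83.1,0) [heading=0, draw]
    FD 10.5: (-83.1,0) -> (-72.6,0) [heading=0, draw]
    LT 180: heading 0 -> 180
  ]
]
BK 12.7: (-72.6,0) -> (-59.9,0) [heading=180, draw]
BK 10.2: (-59.9,0) -> (-49.7,0) [heading=180, draw]
FD 14.8: (-49.7,0) -> (-64.5,0) [heading=180, draw]
Final: pos=(-64.5,0), heading=180, 35 segment(s) drawn

Answer: 180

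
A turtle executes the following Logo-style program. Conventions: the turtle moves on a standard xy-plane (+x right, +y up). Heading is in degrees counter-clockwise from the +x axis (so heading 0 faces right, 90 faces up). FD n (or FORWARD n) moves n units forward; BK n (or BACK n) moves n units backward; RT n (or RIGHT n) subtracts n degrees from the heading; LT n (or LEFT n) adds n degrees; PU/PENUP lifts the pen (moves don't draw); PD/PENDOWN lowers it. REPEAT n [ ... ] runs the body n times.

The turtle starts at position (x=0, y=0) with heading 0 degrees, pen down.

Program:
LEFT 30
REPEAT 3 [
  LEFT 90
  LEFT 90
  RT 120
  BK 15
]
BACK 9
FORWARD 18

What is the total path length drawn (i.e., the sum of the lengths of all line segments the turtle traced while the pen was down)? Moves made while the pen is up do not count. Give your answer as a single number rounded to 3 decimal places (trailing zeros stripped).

Answer: 72

Derivation:
Executing turtle program step by step:
Start: pos=(0,0), heading=0, pen down
LT 30: heading 0 -> 30
REPEAT 3 [
  -- iteration 1/3 --
  LT 90: heading 30 -> 120
  LT 90: heading 120 -> 210
  RT 120: heading 210 -> 90
  BK 15: (0,0) -> (0,-15) [heading=90, draw]
  -- iteration 2/3 --
  LT 90: heading 90 -> 180
  LT 90: heading 180 -> 270
  RT 120: heading 270 -> 150
  BK 15: (0,-15) -> (12.99,-22.5) [heading=150, draw]
  -- iteration 3/3 --
  LT 90: heading 150 -> 240
  LT 90: heading 240 -> 330
  RT 120: heading 330 -> 210
  BK 15: (12.99,-22.5) -> (25.981,-15) [heading=210, draw]
]
BK 9: (25.981,-15) -> (33.775,-10.5) [heading=210, draw]
FD 18: (33.775,-10.5) -> (18.187,-19.5) [heading=210, draw]
Final: pos=(18.187,-19.5), heading=210, 5 segment(s) drawn

Segment lengths:
  seg 1: (0,0) -> (0,-15), length = 15
  seg 2: (0,-15) -> (12.99,-22.5), length = 15
  seg 3: (12.99,-22.5) -> (25.981,-15), length = 15
  seg 4: (25.981,-15) -> (33.775,-10.5), length = 9
  seg 5: (33.775,-10.5) -> (18.187,-19.5), length = 18
Total = 72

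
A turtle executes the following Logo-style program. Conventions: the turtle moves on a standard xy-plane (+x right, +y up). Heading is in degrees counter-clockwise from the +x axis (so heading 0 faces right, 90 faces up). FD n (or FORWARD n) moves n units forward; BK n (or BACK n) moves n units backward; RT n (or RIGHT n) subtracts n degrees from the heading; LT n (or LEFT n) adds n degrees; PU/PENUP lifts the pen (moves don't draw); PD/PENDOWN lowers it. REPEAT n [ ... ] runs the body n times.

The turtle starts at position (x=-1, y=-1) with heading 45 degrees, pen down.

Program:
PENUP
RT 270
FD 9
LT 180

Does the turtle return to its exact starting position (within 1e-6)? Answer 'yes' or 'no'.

Answer: no

Derivation:
Executing turtle program step by step:
Start: pos=(-1,-1), heading=45, pen down
PU: pen up
RT 270: heading 45 -> 135
FD 9: (-1,-1) -> (-7.364,5.364) [heading=135, move]
LT 180: heading 135 -> 315
Final: pos=(-7.364,5.364), heading=315, 0 segment(s) drawn

Start position: (-1, -1)
Final position: (-7.364, 5.364)
Distance = 9; >= 1e-6 -> NOT closed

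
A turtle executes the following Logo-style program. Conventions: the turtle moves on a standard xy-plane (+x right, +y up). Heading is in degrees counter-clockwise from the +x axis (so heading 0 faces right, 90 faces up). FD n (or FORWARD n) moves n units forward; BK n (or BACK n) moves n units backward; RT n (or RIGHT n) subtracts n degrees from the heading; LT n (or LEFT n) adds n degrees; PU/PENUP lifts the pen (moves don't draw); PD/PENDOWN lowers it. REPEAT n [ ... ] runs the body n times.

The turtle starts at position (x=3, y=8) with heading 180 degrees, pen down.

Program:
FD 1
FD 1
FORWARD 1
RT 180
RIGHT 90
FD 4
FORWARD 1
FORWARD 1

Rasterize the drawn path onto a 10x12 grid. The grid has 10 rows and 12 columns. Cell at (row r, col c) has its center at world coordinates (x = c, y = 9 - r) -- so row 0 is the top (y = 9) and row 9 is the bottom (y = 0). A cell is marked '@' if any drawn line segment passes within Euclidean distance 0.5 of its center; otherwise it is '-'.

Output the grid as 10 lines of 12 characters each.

Segment 0: (3,8) -> (2,8)
Segment 1: (2,8) -> (1,8)
Segment 2: (1,8) -> (0,8)
Segment 3: (0,8) -> (0,4)
Segment 4: (0,4) -> (0,3)
Segment 5: (0,3) -> (0,2)

Answer: ------------
@@@@--------
@-----------
@-----------
@-----------
@-----------
@-----------
@-----------
------------
------------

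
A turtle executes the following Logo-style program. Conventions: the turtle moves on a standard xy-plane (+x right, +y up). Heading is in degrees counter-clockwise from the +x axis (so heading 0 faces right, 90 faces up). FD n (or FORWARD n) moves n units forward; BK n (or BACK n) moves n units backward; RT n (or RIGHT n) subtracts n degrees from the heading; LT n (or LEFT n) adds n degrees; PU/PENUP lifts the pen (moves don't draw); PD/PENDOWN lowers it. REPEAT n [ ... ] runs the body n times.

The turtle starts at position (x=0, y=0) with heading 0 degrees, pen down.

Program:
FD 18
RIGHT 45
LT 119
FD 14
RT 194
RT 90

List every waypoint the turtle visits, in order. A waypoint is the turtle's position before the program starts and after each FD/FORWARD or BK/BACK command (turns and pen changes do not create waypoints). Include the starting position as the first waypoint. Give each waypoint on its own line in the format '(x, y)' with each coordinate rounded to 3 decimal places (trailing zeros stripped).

Executing turtle program step by step:
Start: pos=(0,0), heading=0, pen down
FD 18: (0,0) -> (18,0) [heading=0, draw]
RT 45: heading 0 -> 315
LT 119: heading 315 -> 74
FD 14: (18,0) -> (21.859,13.458) [heading=74, draw]
RT 194: heading 74 -> 240
RT 90: heading 240 -> 150
Final: pos=(21.859,13.458), heading=150, 2 segment(s) drawn
Waypoints (3 total):
(0, 0)
(18, 0)
(21.859, 13.458)

Answer: (0, 0)
(18, 0)
(21.859, 13.458)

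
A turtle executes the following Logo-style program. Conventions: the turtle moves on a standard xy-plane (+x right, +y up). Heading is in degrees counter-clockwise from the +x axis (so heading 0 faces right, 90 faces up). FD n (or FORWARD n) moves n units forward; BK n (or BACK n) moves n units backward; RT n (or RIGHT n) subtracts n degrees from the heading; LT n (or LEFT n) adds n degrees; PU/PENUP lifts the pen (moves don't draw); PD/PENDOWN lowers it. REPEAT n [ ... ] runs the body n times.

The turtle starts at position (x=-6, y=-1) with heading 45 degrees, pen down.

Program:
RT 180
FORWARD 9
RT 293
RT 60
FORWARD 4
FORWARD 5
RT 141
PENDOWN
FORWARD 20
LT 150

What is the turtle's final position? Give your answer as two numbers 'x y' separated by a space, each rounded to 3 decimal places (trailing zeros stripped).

Executing turtle program step by step:
Start: pos=(-6,-1), heading=45, pen down
RT 180: heading 45 -> 225
FD 9: (-6,-1) -> (-12.364,-7.364) [heading=225, draw]
RT 293: heading 225 -> 292
RT 60: heading 292 -> 232
FD 4: (-12.364,-7.364) -> (-14.827,-10.516) [heading=232, draw]
FD 5: (-14.827,-10.516) -> (-17.905,-14.456) [heading=232, draw]
RT 141: heading 232 -> 91
PD: pen down
FD 20: (-17.905,-14.456) -> (-18.254,5.541) [heading=91, draw]
LT 150: heading 91 -> 241
Final: pos=(-18.254,5.541), heading=241, 4 segment(s) drawn

Answer: -18.254 5.541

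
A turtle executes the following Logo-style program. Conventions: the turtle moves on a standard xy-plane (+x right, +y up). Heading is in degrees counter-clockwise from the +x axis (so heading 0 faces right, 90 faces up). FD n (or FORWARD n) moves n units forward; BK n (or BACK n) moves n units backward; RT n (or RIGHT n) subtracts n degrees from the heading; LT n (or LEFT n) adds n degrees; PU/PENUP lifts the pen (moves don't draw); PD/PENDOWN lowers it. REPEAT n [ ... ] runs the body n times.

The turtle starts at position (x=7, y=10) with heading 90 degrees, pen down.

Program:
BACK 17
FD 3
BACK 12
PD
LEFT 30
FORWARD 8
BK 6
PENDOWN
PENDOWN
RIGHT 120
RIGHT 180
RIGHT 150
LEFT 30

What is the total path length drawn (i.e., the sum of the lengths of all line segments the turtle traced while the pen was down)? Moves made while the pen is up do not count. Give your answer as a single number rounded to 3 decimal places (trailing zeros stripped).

Answer: 46

Derivation:
Executing turtle program step by step:
Start: pos=(7,10), heading=90, pen down
BK 17: (7,10) -> (7,-7) [heading=90, draw]
FD 3: (7,-7) -> (7,-4) [heading=90, draw]
BK 12: (7,-4) -> (7,-16) [heading=90, draw]
PD: pen down
LT 30: heading 90 -> 120
FD 8: (7,-16) -> (3,-9.072) [heading=120, draw]
BK 6: (3,-9.072) -> (6,-14.268) [heading=120, draw]
PD: pen down
PD: pen down
RT 120: heading 120 -> 0
RT 180: heading 0 -> 180
RT 150: heading 180 -> 30
LT 30: heading 30 -> 60
Final: pos=(6,-14.268), heading=60, 5 segment(s) drawn

Segment lengths:
  seg 1: (7,10) -> (7,-7), length = 17
  seg 2: (7,-7) -> (7,-4), length = 3
  seg 3: (7,-4) -> (7,-16), length = 12
  seg 4: (7,-16) -> (3,-9.072), length = 8
  seg 5: (3,-9.072) -> (6,-14.268), length = 6
Total = 46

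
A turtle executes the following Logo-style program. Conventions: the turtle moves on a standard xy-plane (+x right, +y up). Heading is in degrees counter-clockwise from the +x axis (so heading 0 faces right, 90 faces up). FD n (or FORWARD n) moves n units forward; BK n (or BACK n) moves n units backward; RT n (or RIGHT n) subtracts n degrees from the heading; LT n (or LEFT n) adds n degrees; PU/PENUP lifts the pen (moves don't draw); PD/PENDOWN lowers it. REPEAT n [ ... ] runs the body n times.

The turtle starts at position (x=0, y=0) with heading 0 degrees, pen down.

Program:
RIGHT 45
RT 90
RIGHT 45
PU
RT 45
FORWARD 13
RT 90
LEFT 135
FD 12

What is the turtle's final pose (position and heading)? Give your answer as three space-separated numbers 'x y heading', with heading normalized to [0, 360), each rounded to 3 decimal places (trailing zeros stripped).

Executing turtle program step by step:
Start: pos=(0,0), heading=0, pen down
RT 45: heading 0 -> 315
RT 90: heading 315 -> 225
RT 45: heading 225 -> 180
PU: pen up
RT 45: heading 180 -> 135
FD 13: (0,0) -> (-9.192,9.192) [heading=135, move]
RT 90: heading 135 -> 45
LT 135: heading 45 -> 180
FD 12: (-9.192,9.192) -> (-21.192,9.192) [heading=180, move]
Final: pos=(-21.192,9.192), heading=180, 0 segment(s) drawn

Answer: -21.192 9.192 180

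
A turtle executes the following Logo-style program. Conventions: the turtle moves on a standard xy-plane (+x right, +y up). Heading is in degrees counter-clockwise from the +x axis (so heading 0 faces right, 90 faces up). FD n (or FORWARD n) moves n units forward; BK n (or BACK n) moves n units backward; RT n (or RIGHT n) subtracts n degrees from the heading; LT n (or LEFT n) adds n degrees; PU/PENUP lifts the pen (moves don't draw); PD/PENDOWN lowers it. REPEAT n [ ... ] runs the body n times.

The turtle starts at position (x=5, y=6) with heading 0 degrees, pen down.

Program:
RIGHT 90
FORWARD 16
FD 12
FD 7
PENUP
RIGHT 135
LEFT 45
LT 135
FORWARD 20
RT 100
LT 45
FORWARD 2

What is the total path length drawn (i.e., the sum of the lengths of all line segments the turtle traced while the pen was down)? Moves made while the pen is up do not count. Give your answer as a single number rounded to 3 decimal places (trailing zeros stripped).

Answer: 35

Derivation:
Executing turtle program step by step:
Start: pos=(5,6), heading=0, pen down
RT 90: heading 0 -> 270
FD 16: (5,6) -> (5,-10) [heading=270, draw]
FD 12: (5,-10) -> (5,-22) [heading=270, draw]
FD 7: (5,-22) -> (5,-29) [heading=270, draw]
PU: pen up
RT 135: heading 270 -> 135
LT 45: heading 135 -> 180
LT 135: heading 180 -> 315
FD 20: (5,-29) -> (19.142,-43.142) [heading=315, move]
RT 100: heading 315 -> 215
LT 45: heading 215 -> 260
FD 2: (19.142,-43.142) -> (18.795,-45.112) [heading=260, move]
Final: pos=(18.795,-45.112), heading=260, 3 segment(s) drawn

Segment lengths:
  seg 1: (5,6) -> (5,-10), length = 16
  seg 2: (5,-10) -> (5,-22), length = 12
  seg 3: (5,-22) -> (5,-29), length = 7
Total = 35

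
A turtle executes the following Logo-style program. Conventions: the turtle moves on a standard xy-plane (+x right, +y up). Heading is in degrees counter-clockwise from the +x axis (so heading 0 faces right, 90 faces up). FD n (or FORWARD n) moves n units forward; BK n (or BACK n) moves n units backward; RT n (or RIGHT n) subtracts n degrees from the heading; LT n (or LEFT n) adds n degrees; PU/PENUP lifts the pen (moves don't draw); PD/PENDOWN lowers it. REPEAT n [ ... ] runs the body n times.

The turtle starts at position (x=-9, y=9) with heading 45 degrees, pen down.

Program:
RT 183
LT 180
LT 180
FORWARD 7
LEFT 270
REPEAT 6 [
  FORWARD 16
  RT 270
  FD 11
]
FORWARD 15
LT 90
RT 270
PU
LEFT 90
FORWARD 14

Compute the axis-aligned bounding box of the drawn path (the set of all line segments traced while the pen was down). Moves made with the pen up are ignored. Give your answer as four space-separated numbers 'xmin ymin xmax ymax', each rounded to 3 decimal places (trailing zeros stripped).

Executing turtle program step by step:
Start: pos=(-9,9), heading=45, pen down
RT 183: heading 45 -> 222
LT 180: heading 222 -> 42
LT 180: heading 42 -> 222
FD 7: (-9,9) -> (-14.202,4.316) [heading=222, draw]
LT 270: heading 222 -> 132
REPEAT 6 [
  -- iteration 1/6 --
  FD 16: (-14.202,4.316) -> (-24.908,16.206) [heading=132, draw]
  RT 270: heading 132 -> 222
  FD 11: (-24.908,16.206) -> (-33.083,8.846) [heading=222, draw]
  -- iteration 2/6 --
  FD 16: (-33.083,8.846) -> (-44.973,-1.86) [heading=222, draw]
  RT 270: heading 222 -> 312
  FD 11: (-44.973,-1.86) -> (-37.613,-10.035) [heading=312, draw]
  -- iteration 3/6 --
  FD 16: (-37.613,-10.035) -> (-26.906,-21.925) [heading=312, draw]
  RT 270: heading 312 -> 42
  FD 11: (-26.906,-21.925) -> (-18.732,-14.565) [heading=42, draw]
  -- iteration 4/6 --
  FD 16: (-18.732,-14.565) -> (-6.842,-3.859) [heading=42, draw]
  RT 270: heading 42 -> 132
  FD 11: (-6.842,-3.859) -> (-14.202,4.316) [heading=132, draw]
  -- iteration 5/6 --
  FD 16: (-14.202,4.316) -> (-24.908,16.206) [heading=132, draw]
  RT 270: heading 132 -> 222
  FD 11: (-24.908,16.206) -> (-33.083,8.846) [heading=222, draw]
  -- iteration 6/6 --
  FD 16: (-33.083,8.846) -> (-44.973,-1.86) [heading=222, draw]
  RT 270: heading 222 -> 312
  FD 11: (-44.973,-1.86) -> (-37.613,-10.035) [heading=312, draw]
]
FD 15: (-37.613,-10.035) -> (-27.576,-21.182) [heading=312, draw]
LT 90: heading 312 -> 42
RT 270: heading 42 -> 132
PU: pen up
LT 90: heading 132 -> 222
FD 14: (-27.576,-21.182) -> (-37.98,-30.55) [heading=222, move]
Final: pos=(-37.98,-30.55), heading=222, 14 segment(s) drawn

Segment endpoints: x in {-44.973, -44.973, -37.613, -37.613, -33.083, -33.083, -27.576, -26.906, -24.908, -24.908, -18.732, -14.202, -14.202, -9, -6.842}, y in {-21.925, -21.182, -14.565, -10.035, -10.035, -3.859, -1.86, -1.86, 4.316, 4.316, 8.846, 8.846, 9, 16.206, 16.206}
xmin=-44.973, ymin=-21.925, xmax=-6.842, ymax=16.206

Answer: -44.973 -21.925 -6.842 16.206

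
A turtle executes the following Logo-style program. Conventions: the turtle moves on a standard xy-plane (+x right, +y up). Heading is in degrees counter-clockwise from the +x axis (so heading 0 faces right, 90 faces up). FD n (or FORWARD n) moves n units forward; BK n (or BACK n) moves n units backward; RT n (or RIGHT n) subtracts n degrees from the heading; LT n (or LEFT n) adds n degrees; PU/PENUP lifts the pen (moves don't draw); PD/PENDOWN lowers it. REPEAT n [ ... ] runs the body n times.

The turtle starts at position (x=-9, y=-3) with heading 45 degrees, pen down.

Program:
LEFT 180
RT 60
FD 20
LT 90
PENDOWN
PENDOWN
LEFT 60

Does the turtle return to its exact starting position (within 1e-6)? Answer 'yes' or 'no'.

Executing turtle program step by step:
Start: pos=(-9,-3), heading=45, pen down
LT 180: heading 45 -> 225
RT 60: heading 225 -> 165
FD 20: (-9,-3) -> (-28.319,2.176) [heading=165, draw]
LT 90: heading 165 -> 255
PD: pen down
PD: pen down
LT 60: heading 255 -> 315
Final: pos=(-28.319,2.176), heading=315, 1 segment(s) drawn

Start position: (-9, -3)
Final position: (-28.319, 2.176)
Distance = 20; >= 1e-6 -> NOT closed

Answer: no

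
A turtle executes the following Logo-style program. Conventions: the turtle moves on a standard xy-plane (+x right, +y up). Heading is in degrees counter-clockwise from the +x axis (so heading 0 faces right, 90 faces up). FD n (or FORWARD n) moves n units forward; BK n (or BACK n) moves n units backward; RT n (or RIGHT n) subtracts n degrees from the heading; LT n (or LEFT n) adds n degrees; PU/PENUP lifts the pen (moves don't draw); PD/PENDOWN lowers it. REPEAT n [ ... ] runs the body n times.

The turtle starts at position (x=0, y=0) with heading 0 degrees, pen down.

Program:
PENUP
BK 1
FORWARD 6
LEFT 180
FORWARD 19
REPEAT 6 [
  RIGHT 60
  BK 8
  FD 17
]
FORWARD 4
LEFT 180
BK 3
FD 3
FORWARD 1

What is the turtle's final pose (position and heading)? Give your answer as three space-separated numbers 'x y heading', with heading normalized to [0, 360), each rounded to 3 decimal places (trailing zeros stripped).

Answer: -17 0 0

Derivation:
Executing turtle program step by step:
Start: pos=(0,0), heading=0, pen down
PU: pen up
BK 1: (0,0) -> (-1,0) [heading=0, move]
FD 6: (-1,0) -> (5,0) [heading=0, move]
LT 180: heading 0 -> 180
FD 19: (5,0) -> (-14,0) [heading=180, move]
REPEAT 6 [
  -- iteration 1/6 --
  RT 60: heading 180 -> 120
  BK 8: (-14,0) -> (-10,-6.928) [heading=120, move]
  FD 17: (-10,-6.928) -> (-18.5,7.794) [heading=120, move]
  -- iteration 2/6 --
  RT 60: heading 120 -> 60
  BK 8: (-18.5,7.794) -> (-22.5,0.866) [heading=60, move]
  FD 17: (-22.5,0.866) -> (-14,15.588) [heading=60, move]
  -- iteration 3/6 --
  RT 60: heading 60 -> 0
  BK 8: (-14,15.588) -> (-22,15.588) [heading=0, move]
  FD 17: (-22,15.588) -> (-5,15.588) [heading=0, move]
  -- iteration 4/6 --
  RT 60: heading 0 -> 300
  BK 8: (-5,15.588) -> (-9,22.517) [heading=300, move]
  FD 17: (-9,22.517) -> (-0.5,7.794) [heading=300, move]
  -- iteration 5/6 --
  RT 60: heading 300 -> 240
  BK 8: (-0.5,7.794) -> (3.5,14.722) [heading=240, move]
  FD 17: (3.5,14.722) -> (-5,0) [heading=240, move]
  -- iteration 6/6 --
  RT 60: heading 240 -> 180
  BK 8: (-5,0) -> (3,0) [heading=180, move]
  FD 17: (3,0) -> (-14,0) [heading=180, move]
]
FD 4: (-14,0) -> (-18,0) [heading=180, move]
LT 180: heading 180 -> 0
BK 3: (-18,0) -> (-21,0) [heading=0, move]
FD 3: (-21,0) -> (-18,0) [heading=0, move]
FD 1: (-18,0) -> (-17,0) [heading=0, move]
Final: pos=(-17,0), heading=0, 0 segment(s) drawn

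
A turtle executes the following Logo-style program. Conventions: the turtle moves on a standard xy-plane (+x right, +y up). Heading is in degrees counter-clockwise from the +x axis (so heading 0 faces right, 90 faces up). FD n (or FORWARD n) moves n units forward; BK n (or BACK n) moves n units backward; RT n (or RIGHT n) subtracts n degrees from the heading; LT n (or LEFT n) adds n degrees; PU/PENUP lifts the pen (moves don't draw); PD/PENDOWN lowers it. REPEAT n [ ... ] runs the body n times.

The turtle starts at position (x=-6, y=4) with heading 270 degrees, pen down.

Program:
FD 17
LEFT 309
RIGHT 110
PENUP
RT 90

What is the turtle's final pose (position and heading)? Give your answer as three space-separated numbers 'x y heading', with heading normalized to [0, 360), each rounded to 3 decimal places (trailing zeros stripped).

Answer: -6 -13 19

Derivation:
Executing turtle program step by step:
Start: pos=(-6,4), heading=270, pen down
FD 17: (-6,4) -> (-6,-13) [heading=270, draw]
LT 309: heading 270 -> 219
RT 110: heading 219 -> 109
PU: pen up
RT 90: heading 109 -> 19
Final: pos=(-6,-13), heading=19, 1 segment(s) drawn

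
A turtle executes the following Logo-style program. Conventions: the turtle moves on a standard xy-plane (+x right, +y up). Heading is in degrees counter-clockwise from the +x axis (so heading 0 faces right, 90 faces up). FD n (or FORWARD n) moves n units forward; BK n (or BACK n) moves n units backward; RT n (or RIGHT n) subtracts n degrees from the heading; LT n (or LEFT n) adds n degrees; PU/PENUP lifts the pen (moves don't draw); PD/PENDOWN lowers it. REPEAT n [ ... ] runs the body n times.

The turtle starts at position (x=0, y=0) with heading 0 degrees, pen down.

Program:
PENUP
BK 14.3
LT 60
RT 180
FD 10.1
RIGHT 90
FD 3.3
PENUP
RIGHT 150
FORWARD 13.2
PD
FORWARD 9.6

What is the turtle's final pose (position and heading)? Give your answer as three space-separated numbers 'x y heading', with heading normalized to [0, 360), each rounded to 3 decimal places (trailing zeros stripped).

Answer: 0.592 -7.097 0

Derivation:
Executing turtle program step by step:
Start: pos=(0,0), heading=0, pen down
PU: pen up
BK 14.3: (0,0) -> (-14.3,0) [heading=0, move]
LT 60: heading 0 -> 60
RT 180: heading 60 -> 240
FD 10.1: (-14.3,0) -> (-19.35,-8.747) [heading=240, move]
RT 90: heading 240 -> 150
FD 3.3: (-19.35,-8.747) -> (-22.208,-7.097) [heading=150, move]
PU: pen up
RT 150: heading 150 -> 0
FD 13.2: (-22.208,-7.097) -> (-9.008,-7.097) [heading=0, move]
PD: pen down
FD 9.6: (-9.008,-7.097) -> (0.592,-7.097) [heading=0, draw]
Final: pos=(0.592,-7.097), heading=0, 1 segment(s) drawn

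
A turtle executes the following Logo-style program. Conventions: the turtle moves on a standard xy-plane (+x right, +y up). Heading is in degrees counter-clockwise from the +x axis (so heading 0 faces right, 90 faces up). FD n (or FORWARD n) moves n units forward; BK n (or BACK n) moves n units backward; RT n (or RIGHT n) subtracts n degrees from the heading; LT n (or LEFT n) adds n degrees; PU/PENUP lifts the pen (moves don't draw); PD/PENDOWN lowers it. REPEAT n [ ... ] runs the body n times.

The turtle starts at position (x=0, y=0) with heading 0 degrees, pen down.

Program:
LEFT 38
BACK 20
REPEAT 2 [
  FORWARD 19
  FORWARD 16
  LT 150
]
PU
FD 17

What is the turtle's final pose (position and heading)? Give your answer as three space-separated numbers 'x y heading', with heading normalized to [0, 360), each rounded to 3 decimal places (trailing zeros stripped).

Executing turtle program step by step:
Start: pos=(0,0), heading=0, pen down
LT 38: heading 0 -> 38
BK 20: (0,0) -> (-15.76,-12.313) [heading=38, draw]
REPEAT 2 [
  -- iteration 1/2 --
  FD 19: (-15.76,-12.313) -> (-0.788,-0.616) [heading=38, draw]
  FD 16: (-0.788,-0.616) -> (11.82,9.235) [heading=38, draw]
  LT 150: heading 38 -> 188
  -- iteration 2/2 --
  FD 19: (11.82,9.235) -> (-6.995,6.591) [heading=188, draw]
  FD 16: (-6.995,6.591) -> (-22.839,4.364) [heading=188, draw]
  LT 150: heading 188 -> 338
]
PU: pen up
FD 17: (-22.839,4.364) -> (-7.077,-2.004) [heading=338, move]
Final: pos=(-7.077,-2.004), heading=338, 5 segment(s) drawn

Answer: -7.077 -2.004 338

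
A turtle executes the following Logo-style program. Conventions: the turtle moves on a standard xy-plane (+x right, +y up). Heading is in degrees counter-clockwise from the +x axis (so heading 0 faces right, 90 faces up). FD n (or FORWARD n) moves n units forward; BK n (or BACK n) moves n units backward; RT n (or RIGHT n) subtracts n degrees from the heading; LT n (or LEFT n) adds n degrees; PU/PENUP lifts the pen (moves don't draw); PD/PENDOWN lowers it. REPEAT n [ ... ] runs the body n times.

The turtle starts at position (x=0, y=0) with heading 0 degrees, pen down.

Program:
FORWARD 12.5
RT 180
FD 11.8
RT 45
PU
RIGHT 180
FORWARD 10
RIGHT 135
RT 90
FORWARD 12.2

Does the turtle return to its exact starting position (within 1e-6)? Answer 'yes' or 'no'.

Answer: no

Derivation:
Executing turtle program step by step:
Start: pos=(0,0), heading=0, pen down
FD 12.5: (0,0) -> (12.5,0) [heading=0, draw]
RT 180: heading 0 -> 180
FD 11.8: (12.5,0) -> (0.7,0) [heading=180, draw]
RT 45: heading 180 -> 135
PU: pen up
RT 180: heading 135 -> 315
FD 10: (0.7,0) -> (7.771,-7.071) [heading=315, move]
RT 135: heading 315 -> 180
RT 90: heading 180 -> 90
FD 12.2: (7.771,-7.071) -> (7.771,5.129) [heading=90, move]
Final: pos=(7.771,5.129), heading=90, 2 segment(s) drawn

Start position: (0, 0)
Final position: (7.771, 5.129)
Distance = 9.311; >= 1e-6 -> NOT closed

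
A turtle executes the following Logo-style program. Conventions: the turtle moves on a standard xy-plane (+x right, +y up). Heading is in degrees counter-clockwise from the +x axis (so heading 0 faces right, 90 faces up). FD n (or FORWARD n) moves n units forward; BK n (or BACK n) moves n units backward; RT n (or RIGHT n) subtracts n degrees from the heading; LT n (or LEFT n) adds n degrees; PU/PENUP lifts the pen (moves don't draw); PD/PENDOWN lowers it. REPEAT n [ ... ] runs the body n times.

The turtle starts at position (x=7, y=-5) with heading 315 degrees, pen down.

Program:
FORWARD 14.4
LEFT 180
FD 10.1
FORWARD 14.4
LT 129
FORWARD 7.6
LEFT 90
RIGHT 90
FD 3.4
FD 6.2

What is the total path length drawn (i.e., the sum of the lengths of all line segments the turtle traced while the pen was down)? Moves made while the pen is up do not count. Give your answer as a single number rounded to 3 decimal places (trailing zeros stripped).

Executing turtle program step by step:
Start: pos=(7,-5), heading=315, pen down
FD 14.4: (7,-5) -> (17.182,-15.182) [heading=315, draw]
LT 180: heading 315 -> 135
FD 10.1: (17.182,-15.182) -> (10.041,-8.041) [heading=135, draw]
FD 14.4: (10.041,-8.041) -> (-0.142,2.142) [heading=135, draw]
LT 129: heading 135 -> 264
FD 7.6: (-0.142,2.142) -> (-0.936,-5.417) [heading=264, draw]
LT 90: heading 264 -> 354
RT 90: heading 354 -> 264
FD 3.4: (-0.936,-5.417) -> (-1.292,-8.798) [heading=264, draw]
FD 6.2: (-1.292,-8.798) -> (-1.94,-14.964) [heading=264, draw]
Final: pos=(-1.94,-14.964), heading=264, 6 segment(s) drawn

Segment lengths:
  seg 1: (7,-5) -> (17.182,-15.182), length = 14.4
  seg 2: (17.182,-15.182) -> (10.041,-8.041), length = 10.1
  seg 3: (10.041,-8.041) -> (-0.142,2.142), length = 14.4
  seg 4: (-0.142,2.142) -> (-0.936,-5.417), length = 7.6
  seg 5: (-0.936,-5.417) -> (-1.292,-8.798), length = 3.4
  seg 6: (-1.292,-8.798) -> (-1.94,-14.964), length = 6.2
Total = 56.1

Answer: 56.1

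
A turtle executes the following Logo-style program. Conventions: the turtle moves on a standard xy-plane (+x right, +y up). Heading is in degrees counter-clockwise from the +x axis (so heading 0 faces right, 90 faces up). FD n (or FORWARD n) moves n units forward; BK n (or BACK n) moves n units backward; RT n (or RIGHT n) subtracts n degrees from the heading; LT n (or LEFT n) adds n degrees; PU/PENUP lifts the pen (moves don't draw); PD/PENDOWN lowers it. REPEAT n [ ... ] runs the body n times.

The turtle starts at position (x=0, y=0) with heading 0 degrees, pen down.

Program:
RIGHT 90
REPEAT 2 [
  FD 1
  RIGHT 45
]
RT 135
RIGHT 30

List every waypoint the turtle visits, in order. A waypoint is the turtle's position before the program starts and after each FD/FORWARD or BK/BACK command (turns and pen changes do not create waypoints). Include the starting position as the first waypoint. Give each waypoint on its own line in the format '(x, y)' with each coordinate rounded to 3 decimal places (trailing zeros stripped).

Executing turtle program step by step:
Start: pos=(0,0), heading=0, pen down
RT 90: heading 0 -> 270
REPEAT 2 [
  -- iteration 1/2 --
  FD 1: (0,0) -> (0,-1) [heading=270, draw]
  RT 45: heading 270 -> 225
  -- iteration 2/2 --
  FD 1: (0,-1) -> (-0.707,-1.707) [heading=225, draw]
  RT 45: heading 225 -> 180
]
RT 135: heading 180 -> 45
RT 30: heading 45 -> 15
Final: pos=(-0.707,-1.707), heading=15, 2 segment(s) drawn
Waypoints (3 total):
(0, 0)
(0, -1)
(-0.707, -1.707)

Answer: (0, 0)
(0, -1)
(-0.707, -1.707)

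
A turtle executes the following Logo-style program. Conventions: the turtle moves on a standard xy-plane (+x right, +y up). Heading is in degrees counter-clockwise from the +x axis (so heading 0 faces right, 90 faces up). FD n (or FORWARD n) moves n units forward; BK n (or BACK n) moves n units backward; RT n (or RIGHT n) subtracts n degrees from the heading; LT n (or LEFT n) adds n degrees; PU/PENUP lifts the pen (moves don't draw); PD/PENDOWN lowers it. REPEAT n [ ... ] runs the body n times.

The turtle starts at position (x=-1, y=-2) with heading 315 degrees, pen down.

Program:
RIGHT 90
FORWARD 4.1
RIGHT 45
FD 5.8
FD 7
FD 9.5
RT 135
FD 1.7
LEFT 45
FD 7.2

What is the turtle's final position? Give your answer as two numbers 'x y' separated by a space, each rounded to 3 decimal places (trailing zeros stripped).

Answer: -24.997 3.503

Derivation:
Executing turtle program step by step:
Start: pos=(-1,-2), heading=315, pen down
RT 90: heading 315 -> 225
FD 4.1: (-1,-2) -> (-3.899,-4.899) [heading=225, draw]
RT 45: heading 225 -> 180
FD 5.8: (-3.899,-4.899) -> (-9.699,-4.899) [heading=180, draw]
FD 7: (-9.699,-4.899) -> (-16.699,-4.899) [heading=180, draw]
FD 9.5: (-16.699,-4.899) -> (-26.199,-4.899) [heading=180, draw]
RT 135: heading 180 -> 45
FD 1.7: (-26.199,-4.899) -> (-24.997,-3.697) [heading=45, draw]
LT 45: heading 45 -> 90
FD 7.2: (-24.997,-3.697) -> (-24.997,3.503) [heading=90, draw]
Final: pos=(-24.997,3.503), heading=90, 6 segment(s) drawn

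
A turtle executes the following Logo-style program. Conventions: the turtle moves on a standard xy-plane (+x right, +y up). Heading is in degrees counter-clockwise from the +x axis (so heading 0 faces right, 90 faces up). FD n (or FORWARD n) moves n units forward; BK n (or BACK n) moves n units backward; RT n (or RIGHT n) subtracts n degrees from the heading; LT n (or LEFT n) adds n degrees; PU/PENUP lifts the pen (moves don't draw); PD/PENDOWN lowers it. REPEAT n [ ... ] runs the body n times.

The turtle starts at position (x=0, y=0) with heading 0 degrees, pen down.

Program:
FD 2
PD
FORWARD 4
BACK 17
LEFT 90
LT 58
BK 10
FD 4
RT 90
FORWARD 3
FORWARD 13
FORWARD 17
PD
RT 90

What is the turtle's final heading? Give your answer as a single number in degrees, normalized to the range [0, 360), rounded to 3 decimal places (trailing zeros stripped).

Answer: 328

Derivation:
Executing turtle program step by step:
Start: pos=(0,0), heading=0, pen down
FD 2: (0,0) -> (2,0) [heading=0, draw]
PD: pen down
FD 4: (2,0) -> (6,0) [heading=0, draw]
BK 17: (6,0) -> (-11,0) [heading=0, draw]
LT 90: heading 0 -> 90
LT 58: heading 90 -> 148
BK 10: (-11,0) -> (-2.52,-5.299) [heading=148, draw]
FD 4: (-2.52,-5.299) -> (-5.912,-3.18) [heading=148, draw]
RT 90: heading 148 -> 58
FD 3: (-5.912,-3.18) -> (-4.322,-0.635) [heading=58, draw]
FD 13: (-4.322,-0.635) -> (2.567,10.389) [heading=58, draw]
FD 17: (2.567,10.389) -> (11.576,24.806) [heading=58, draw]
PD: pen down
RT 90: heading 58 -> 328
Final: pos=(11.576,24.806), heading=328, 8 segment(s) drawn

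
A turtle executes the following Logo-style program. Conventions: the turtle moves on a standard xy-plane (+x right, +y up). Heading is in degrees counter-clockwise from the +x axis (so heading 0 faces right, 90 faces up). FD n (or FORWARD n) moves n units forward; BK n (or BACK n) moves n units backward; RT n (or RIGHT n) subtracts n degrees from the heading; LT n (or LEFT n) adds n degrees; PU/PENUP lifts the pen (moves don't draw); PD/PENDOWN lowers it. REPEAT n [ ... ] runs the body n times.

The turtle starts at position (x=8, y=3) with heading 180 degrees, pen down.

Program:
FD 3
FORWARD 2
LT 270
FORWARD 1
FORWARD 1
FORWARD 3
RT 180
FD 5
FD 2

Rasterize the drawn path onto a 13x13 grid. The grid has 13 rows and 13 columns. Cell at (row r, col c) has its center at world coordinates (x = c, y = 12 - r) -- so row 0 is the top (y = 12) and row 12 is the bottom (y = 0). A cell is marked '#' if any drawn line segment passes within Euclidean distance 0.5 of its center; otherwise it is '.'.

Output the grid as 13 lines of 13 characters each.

Segment 0: (8,3) -> (5,3)
Segment 1: (5,3) -> (3,3)
Segment 2: (3,3) -> (3,4)
Segment 3: (3,4) -> (3,5)
Segment 4: (3,5) -> (3,8)
Segment 5: (3,8) -> (3,3)
Segment 6: (3,3) -> (3,1)

Answer: .............
.............
.............
.............
...#.........
...#.........
...#.........
...#.........
...#.........
...######....
...#.........
...#.........
.............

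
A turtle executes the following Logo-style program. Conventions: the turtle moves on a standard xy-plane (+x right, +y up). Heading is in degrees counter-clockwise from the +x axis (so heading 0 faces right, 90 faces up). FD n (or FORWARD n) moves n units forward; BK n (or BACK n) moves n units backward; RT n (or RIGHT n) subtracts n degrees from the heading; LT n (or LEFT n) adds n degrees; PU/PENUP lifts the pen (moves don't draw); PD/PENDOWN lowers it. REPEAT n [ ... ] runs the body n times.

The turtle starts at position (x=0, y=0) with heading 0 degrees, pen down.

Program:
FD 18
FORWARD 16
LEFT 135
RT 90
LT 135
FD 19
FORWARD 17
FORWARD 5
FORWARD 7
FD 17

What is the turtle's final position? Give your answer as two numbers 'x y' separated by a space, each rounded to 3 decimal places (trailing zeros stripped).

Answer: -31 0

Derivation:
Executing turtle program step by step:
Start: pos=(0,0), heading=0, pen down
FD 18: (0,0) -> (18,0) [heading=0, draw]
FD 16: (18,0) -> (34,0) [heading=0, draw]
LT 135: heading 0 -> 135
RT 90: heading 135 -> 45
LT 135: heading 45 -> 180
FD 19: (34,0) -> (15,0) [heading=180, draw]
FD 17: (15,0) -> (-2,0) [heading=180, draw]
FD 5: (-2,0) -> (-7,0) [heading=180, draw]
FD 7: (-7,0) -> (-14,0) [heading=180, draw]
FD 17: (-14,0) -> (-31,0) [heading=180, draw]
Final: pos=(-31,0), heading=180, 7 segment(s) drawn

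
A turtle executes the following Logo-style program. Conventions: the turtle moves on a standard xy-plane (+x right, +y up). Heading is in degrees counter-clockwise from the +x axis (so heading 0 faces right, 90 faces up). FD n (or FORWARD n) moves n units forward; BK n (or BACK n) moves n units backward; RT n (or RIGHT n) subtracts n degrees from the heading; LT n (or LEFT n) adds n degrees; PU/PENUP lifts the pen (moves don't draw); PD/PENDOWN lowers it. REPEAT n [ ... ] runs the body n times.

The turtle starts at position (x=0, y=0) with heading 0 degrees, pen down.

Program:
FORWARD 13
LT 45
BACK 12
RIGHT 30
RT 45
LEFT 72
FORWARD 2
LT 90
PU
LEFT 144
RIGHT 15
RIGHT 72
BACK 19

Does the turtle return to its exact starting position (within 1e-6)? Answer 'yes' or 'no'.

Answer: no

Derivation:
Executing turtle program step by step:
Start: pos=(0,0), heading=0, pen down
FD 13: (0,0) -> (13,0) [heading=0, draw]
LT 45: heading 0 -> 45
BK 12: (13,0) -> (4.515,-8.485) [heading=45, draw]
RT 30: heading 45 -> 15
RT 45: heading 15 -> 330
LT 72: heading 330 -> 42
FD 2: (4.515,-8.485) -> (6.001,-7.147) [heading=42, draw]
LT 90: heading 42 -> 132
PU: pen up
LT 144: heading 132 -> 276
RT 15: heading 276 -> 261
RT 72: heading 261 -> 189
BK 19: (6.001,-7.147) -> (24.767,-4.175) [heading=189, move]
Final: pos=(24.767,-4.175), heading=189, 3 segment(s) drawn

Start position: (0, 0)
Final position: (24.767, -4.175)
Distance = 25.116; >= 1e-6 -> NOT closed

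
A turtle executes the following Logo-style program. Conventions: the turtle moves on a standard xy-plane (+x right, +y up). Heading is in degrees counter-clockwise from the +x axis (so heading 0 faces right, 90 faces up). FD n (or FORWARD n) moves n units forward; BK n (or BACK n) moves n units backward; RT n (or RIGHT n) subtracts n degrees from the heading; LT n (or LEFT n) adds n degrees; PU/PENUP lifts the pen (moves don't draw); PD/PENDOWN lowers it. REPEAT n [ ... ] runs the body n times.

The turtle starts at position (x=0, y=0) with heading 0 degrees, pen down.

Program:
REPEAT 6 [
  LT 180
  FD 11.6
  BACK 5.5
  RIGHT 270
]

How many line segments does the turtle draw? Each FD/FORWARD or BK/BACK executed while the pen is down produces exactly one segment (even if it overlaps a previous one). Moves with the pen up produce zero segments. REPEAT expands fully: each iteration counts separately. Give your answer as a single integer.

Answer: 12

Derivation:
Executing turtle program step by step:
Start: pos=(0,0), heading=0, pen down
REPEAT 6 [
  -- iteration 1/6 --
  LT 180: heading 0 -> 180
  FD 11.6: (0,0) -> (-11.6,0) [heading=180, draw]
  BK 5.5: (-11.6,0) -> (-6.1,0) [heading=180, draw]
  RT 270: heading 180 -> 270
  -- iteration 2/6 --
  LT 180: heading 270 -> 90
  FD 11.6: (-6.1,0) -> (-6.1,11.6) [heading=90, draw]
  BK 5.5: (-6.1,11.6) -> (-6.1,6.1) [heading=90, draw]
  RT 270: heading 90 -> 180
  -- iteration 3/6 --
  LT 180: heading 180 -> 0
  FD 11.6: (-6.1,6.1) -> (5.5,6.1) [heading=0, draw]
  BK 5.5: (5.5,6.1) -> (0,6.1) [heading=0, draw]
  RT 270: heading 0 -> 90
  -- iteration 4/6 --
  LT 180: heading 90 -> 270
  FD 11.6: (0,6.1) -> (0,-5.5) [heading=270, draw]
  BK 5.5: (0,-5.5) -> (0,0) [heading=270, draw]
  RT 270: heading 270 -> 0
  -- iteration 5/6 --
  LT 180: heading 0 -> 180
  FD 11.6: (0,0) -> (-11.6,0) [heading=180, draw]
  BK 5.5: (-11.6,0) -> (-6.1,0) [heading=180, draw]
  RT 270: heading 180 -> 270
  -- iteration 6/6 --
  LT 180: heading 270 -> 90
  FD 11.6: (-6.1,0) -> (-6.1,11.6) [heading=90, draw]
  BK 5.5: (-6.1,11.6) -> (-6.1,6.1) [heading=90, draw]
  RT 270: heading 90 -> 180
]
Final: pos=(-6.1,6.1), heading=180, 12 segment(s) drawn
Segments drawn: 12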